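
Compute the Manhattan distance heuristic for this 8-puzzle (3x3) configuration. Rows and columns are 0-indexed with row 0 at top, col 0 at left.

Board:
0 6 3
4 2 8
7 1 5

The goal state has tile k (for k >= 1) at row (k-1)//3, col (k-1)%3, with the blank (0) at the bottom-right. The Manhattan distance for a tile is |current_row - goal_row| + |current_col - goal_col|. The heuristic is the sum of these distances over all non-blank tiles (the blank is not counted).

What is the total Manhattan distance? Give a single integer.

Tile 6: at (0,1), goal (1,2), distance |0-1|+|1-2| = 2
Tile 3: at (0,2), goal (0,2), distance |0-0|+|2-2| = 0
Tile 4: at (1,0), goal (1,0), distance |1-1|+|0-0| = 0
Tile 2: at (1,1), goal (0,1), distance |1-0|+|1-1| = 1
Tile 8: at (1,2), goal (2,1), distance |1-2|+|2-1| = 2
Tile 7: at (2,0), goal (2,0), distance |2-2|+|0-0| = 0
Tile 1: at (2,1), goal (0,0), distance |2-0|+|1-0| = 3
Tile 5: at (2,2), goal (1,1), distance |2-1|+|2-1| = 2
Sum: 2 + 0 + 0 + 1 + 2 + 0 + 3 + 2 = 10

Answer: 10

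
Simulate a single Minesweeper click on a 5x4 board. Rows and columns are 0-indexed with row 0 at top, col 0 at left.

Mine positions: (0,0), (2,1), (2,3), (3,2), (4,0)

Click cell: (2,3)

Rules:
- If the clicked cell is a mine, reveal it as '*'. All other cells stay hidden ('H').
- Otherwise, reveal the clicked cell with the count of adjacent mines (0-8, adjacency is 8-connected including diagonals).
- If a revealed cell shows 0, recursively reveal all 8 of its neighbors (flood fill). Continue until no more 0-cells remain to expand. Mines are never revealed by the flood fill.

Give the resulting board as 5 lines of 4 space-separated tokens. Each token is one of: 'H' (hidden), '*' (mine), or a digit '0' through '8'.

H H H H
H H H H
H H H *
H H H H
H H H H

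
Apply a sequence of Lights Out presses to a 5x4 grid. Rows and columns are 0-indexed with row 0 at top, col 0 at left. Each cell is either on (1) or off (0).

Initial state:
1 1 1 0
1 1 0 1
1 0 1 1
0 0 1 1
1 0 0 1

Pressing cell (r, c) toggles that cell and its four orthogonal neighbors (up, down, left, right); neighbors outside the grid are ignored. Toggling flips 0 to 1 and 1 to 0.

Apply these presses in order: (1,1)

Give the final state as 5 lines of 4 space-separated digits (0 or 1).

After press 1 at (1,1):
1 0 1 0
0 0 1 1
1 1 1 1
0 0 1 1
1 0 0 1

Answer: 1 0 1 0
0 0 1 1
1 1 1 1
0 0 1 1
1 0 0 1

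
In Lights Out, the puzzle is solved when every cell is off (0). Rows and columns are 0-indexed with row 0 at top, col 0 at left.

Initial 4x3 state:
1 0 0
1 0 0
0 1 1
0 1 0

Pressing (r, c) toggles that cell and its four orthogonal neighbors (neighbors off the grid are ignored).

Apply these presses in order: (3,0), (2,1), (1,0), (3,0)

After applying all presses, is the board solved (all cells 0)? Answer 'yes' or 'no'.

Answer: yes

Derivation:
After press 1 at (3,0):
1 0 0
1 0 0
1 1 1
1 0 0

After press 2 at (2,1):
1 0 0
1 1 0
0 0 0
1 1 0

After press 3 at (1,0):
0 0 0
0 0 0
1 0 0
1 1 0

After press 4 at (3,0):
0 0 0
0 0 0
0 0 0
0 0 0

Lights still on: 0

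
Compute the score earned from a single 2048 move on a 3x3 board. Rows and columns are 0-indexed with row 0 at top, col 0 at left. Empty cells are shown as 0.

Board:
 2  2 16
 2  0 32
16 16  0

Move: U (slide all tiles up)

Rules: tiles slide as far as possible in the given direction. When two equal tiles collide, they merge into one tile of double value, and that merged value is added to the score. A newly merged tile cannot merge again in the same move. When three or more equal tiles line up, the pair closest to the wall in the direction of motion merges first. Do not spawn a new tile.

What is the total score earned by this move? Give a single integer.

Slide up:
col 0: [2, 2, 16] -> [4, 16, 0]  score +4 (running 4)
col 1: [2, 0, 16] -> [2, 16, 0]  score +0 (running 4)
col 2: [16, 32, 0] -> [16, 32, 0]  score +0 (running 4)
Board after move:
 4  2 16
16 16 32
 0  0  0

Answer: 4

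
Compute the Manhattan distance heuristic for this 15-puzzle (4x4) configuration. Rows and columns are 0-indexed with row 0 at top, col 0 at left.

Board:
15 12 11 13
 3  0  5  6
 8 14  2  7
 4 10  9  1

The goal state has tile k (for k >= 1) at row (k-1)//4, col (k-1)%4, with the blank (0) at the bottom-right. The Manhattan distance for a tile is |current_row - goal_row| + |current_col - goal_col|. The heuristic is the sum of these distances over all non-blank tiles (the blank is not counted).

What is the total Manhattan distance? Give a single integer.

Tile 15: (0,0)->(3,2) = 5
Tile 12: (0,1)->(2,3) = 4
Tile 11: (0,2)->(2,2) = 2
Tile 13: (0,3)->(3,0) = 6
Tile 3: (1,0)->(0,2) = 3
Tile 5: (1,2)->(1,0) = 2
Tile 6: (1,3)->(1,1) = 2
Tile 8: (2,0)->(1,3) = 4
Tile 14: (2,1)->(3,1) = 1
Tile 2: (2,2)->(0,1) = 3
Tile 7: (2,3)->(1,2) = 2
Tile 4: (3,0)->(0,3) = 6
Tile 10: (3,1)->(2,1) = 1
Tile 9: (3,2)->(2,0) = 3
Tile 1: (3,3)->(0,0) = 6
Sum: 5 + 4 + 2 + 6 + 3 + 2 + 2 + 4 + 1 + 3 + 2 + 6 + 1 + 3 + 6 = 50

Answer: 50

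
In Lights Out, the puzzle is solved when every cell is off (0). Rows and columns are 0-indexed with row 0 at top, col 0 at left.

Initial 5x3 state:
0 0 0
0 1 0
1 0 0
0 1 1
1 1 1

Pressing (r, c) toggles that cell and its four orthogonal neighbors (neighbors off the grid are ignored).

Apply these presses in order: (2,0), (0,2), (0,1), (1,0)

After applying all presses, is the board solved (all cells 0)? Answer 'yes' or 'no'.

After press 1 at (2,0):
0 0 0
1 1 0
0 1 0
1 1 1
1 1 1

After press 2 at (0,2):
0 1 1
1 1 1
0 1 0
1 1 1
1 1 1

After press 3 at (0,1):
1 0 0
1 0 1
0 1 0
1 1 1
1 1 1

After press 4 at (1,0):
0 0 0
0 1 1
1 1 0
1 1 1
1 1 1

Lights still on: 10

Answer: no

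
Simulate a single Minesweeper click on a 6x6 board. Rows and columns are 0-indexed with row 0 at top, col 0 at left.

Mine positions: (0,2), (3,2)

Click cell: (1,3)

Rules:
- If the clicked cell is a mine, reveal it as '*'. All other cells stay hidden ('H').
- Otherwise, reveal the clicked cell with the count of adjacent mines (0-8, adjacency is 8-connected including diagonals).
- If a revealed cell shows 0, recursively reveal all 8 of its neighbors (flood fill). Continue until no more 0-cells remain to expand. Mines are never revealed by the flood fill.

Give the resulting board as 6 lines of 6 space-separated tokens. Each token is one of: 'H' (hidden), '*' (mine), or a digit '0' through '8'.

H H H H H H
H H H 1 H H
H H H H H H
H H H H H H
H H H H H H
H H H H H H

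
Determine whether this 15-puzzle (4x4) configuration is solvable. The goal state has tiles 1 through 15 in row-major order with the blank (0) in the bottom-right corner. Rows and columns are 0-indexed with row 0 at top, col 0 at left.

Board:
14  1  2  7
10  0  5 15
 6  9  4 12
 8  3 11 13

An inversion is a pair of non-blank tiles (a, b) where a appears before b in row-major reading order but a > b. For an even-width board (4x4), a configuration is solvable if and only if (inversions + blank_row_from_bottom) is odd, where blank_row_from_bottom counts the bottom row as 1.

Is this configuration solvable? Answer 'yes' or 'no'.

Answer: no

Derivation:
Inversions: 43
Blank is in row 1 (0-indexed from top), which is row 3 counting from the bottom (bottom = 1).
43 + 3 = 46, which is even, so the puzzle is not solvable.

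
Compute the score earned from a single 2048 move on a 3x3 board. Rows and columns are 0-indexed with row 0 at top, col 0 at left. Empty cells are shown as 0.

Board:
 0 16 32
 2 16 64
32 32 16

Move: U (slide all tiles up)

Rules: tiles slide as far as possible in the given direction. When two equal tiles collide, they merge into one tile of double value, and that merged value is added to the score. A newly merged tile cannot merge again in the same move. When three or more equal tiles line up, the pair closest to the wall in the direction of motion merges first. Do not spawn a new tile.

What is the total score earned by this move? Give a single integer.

Slide up:
col 0: [0, 2, 32] -> [2, 32, 0]  score +0 (running 0)
col 1: [16, 16, 32] -> [32, 32, 0]  score +32 (running 32)
col 2: [32, 64, 16] -> [32, 64, 16]  score +0 (running 32)
Board after move:
 2 32 32
32 32 64
 0  0 16

Answer: 32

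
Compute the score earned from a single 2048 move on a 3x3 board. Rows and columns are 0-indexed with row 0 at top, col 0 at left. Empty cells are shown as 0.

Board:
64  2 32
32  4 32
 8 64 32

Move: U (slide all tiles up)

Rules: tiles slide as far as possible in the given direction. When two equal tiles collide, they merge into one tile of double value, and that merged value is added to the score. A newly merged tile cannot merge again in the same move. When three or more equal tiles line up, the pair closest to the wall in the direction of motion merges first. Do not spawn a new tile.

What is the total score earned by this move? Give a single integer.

Slide up:
col 0: [64, 32, 8] -> [64, 32, 8]  score +0 (running 0)
col 1: [2, 4, 64] -> [2, 4, 64]  score +0 (running 0)
col 2: [32, 32, 32] -> [64, 32, 0]  score +64 (running 64)
Board after move:
64  2 64
32  4 32
 8 64  0

Answer: 64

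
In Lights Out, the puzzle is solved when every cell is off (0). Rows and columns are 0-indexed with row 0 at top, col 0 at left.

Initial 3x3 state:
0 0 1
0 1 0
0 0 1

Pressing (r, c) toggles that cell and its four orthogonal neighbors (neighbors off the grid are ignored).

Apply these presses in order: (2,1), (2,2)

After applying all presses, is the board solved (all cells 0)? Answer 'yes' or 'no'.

After press 1 at (2,1):
0 0 1
0 0 0
1 1 0

After press 2 at (2,2):
0 0 1
0 0 1
1 0 1

Lights still on: 4

Answer: no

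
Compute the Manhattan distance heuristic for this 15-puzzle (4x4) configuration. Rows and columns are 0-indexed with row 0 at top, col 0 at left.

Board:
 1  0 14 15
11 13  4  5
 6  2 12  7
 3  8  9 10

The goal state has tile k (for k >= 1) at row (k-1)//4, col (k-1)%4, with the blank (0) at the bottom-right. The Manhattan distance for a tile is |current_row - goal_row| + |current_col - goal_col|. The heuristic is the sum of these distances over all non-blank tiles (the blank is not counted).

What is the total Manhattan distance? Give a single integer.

Tile 1: at (0,0), goal (0,0), distance |0-0|+|0-0| = 0
Tile 14: at (0,2), goal (3,1), distance |0-3|+|2-1| = 4
Tile 15: at (0,3), goal (3,2), distance |0-3|+|3-2| = 4
Tile 11: at (1,0), goal (2,2), distance |1-2|+|0-2| = 3
Tile 13: at (1,1), goal (3,0), distance |1-3|+|1-0| = 3
Tile 4: at (1,2), goal (0,3), distance |1-0|+|2-3| = 2
Tile 5: at (1,3), goal (1,0), distance |1-1|+|3-0| = 3
Tile 6: at (2,0), goal (1,1), distance |2-1|+|0-1| = 2
Tile 2: at (2,1), goal (0,1), distance |2-0|+|1-1| = 2
Tile 12: at (2,2), goal (2,3), distance |2-2|+|2-3| = 1
Tile 7: at (2,3), goal (1,2), distance |2-1|+|3-2| = 2
Tile 3: at (3,0), goal (0,2), distance |3-0|+|0-2| = 5
Tile 8: at (3,1), goal (1,3), distance |3-1|+|1-3| = 4
Tile 9: at (3,2), goal (2,0), distance |3-2|+|2-0| = 3
Tile 10: at (3,3), goal (2,1), distance |3-2|+|3-1| = 3
Sum: 0 + 4 + 4 + 3 + 3 + 2 + 3 + 2 + 2 + 1 + 2 + 5 + 4 + 3 + 3 = 41

Answer: 41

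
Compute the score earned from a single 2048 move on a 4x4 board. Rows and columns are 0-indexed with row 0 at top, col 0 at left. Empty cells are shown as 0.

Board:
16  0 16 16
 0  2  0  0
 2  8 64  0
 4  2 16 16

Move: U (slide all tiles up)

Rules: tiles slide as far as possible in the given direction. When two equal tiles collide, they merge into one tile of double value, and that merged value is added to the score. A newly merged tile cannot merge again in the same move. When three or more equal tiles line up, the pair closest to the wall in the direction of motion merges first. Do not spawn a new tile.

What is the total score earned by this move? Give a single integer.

Slide up:
col 0: [16, 0, 2, 4] -> [16, 2, 4, 0]  score +0 (running 0)
col 1: [0, 2, 8, 2] -> [2, 8, 2, 0]  score +0 (running 0)
col 2: [16, 0, 64, 16] -> [16, 64, 16, 0]  score +0 (running 0)
col 3: [16, 0, 0, 16] -> [32, 0, 0, 0]  score +32 (running 32)
Board after move:
16  2 16 32
 2  8 64  0
 4  2 16  0
 0  0  0  0

Answer: 32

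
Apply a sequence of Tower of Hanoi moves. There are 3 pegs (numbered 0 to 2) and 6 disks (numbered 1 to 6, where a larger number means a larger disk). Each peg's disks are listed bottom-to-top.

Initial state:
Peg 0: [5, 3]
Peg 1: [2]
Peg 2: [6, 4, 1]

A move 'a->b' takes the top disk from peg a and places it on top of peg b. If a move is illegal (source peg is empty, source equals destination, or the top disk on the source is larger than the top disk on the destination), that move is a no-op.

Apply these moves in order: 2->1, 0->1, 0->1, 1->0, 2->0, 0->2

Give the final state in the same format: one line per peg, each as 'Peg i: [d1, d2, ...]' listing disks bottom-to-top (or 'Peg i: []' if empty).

After move 1 (2->1):
Peg 0: [5, 3]
Peg 1: [2, 1]
Peg 2: [6, 4]

After move 2 (0->1):
Peg 0: [5, 3]
Peg 1: [2, 1]
Peg 2: [6, 4]

After move 3 (0->1):
Peg 0: [5, 3]
Peg 1: [2, 1]
Peg 2: [6, 4]

After move 4 (1->0):
Peg 0: [5, 3, 1]
Peg 1: [2]
Peg 2: [6, 4]

After move 5 (2->0):
Peg 0: [5, 3, 1]
Peg 1: [2]
Peg 2: [6, 4]

After move 6 (0->2):
Peg 0: [5, 3]
Peg 1: [2]
Peg 2: [6, 4, 1]

Answer: Peg 0: [5, 3]
Peg 1: [2]
Peg 2: [6, 4, 1]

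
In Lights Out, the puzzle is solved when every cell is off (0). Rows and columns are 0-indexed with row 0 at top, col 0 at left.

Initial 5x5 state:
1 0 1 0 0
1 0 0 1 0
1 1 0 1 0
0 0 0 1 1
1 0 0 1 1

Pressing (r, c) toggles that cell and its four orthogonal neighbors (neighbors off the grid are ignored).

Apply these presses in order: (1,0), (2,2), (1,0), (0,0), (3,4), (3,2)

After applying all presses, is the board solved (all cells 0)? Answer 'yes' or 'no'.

After press 1 at (1,0):
0 0 1 0 0
0 1 0 1 0
0 1 0 1 0
0 0 0 1 1
1 0 0 1 1

After press 2 at (2,2):
0 0 1 0 0
0 1 1 1 0
0 0 1 0 0
0 0 1 1 1
1 0 0 1 1

After press 3 at (1,0):
1 0 1 0 0
1 0 1 1 0
1 0 1 0 0
0 0 1 1 1
1 0 0 1 1

After press 4 at (0,0):
0 1 1 0 0
0 0 1 1 0
1 0 1 0 0
0 0 1 1 1
1 0 0 1 1

After press 5 at (3,4):
0 1 1 0 0
0 0 1 1 0
1 0 1 0 1
0 0 1 0 0
1 0 0 1 0

After press 6 at (3,2):
0 1 1 0 0
0 0 1 1 0
1 0 0 0 1
0 1 0 1 0
1 0 1 1 0

Lights still on: 11

Answer: no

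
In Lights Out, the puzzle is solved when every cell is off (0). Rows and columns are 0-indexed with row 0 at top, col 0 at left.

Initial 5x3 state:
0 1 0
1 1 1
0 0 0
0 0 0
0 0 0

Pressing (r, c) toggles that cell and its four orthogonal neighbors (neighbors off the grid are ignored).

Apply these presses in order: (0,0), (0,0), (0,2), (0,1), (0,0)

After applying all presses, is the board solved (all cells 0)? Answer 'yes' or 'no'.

After press 1 at (0,0):
1 0 0
0 1 1
0 0 0
0 0 0
0 0 0

After press 2 at (0,0):
0 1 0
1 1 1
0 0 0
0 0 0
0 0 0

After press 3 at (0,2):
0 0 1
1 1 0
0 0 0
0 0 0
0 0 0

After press 4 at (0,1):
1 1 0
1 0 0
0 0 0
0 0 0
0 0 0

After press 5 at (0,0):
0 0 0
0 0 0
0 0 0
0 0 0
0 0 0

Lights still on: 0

Answer: yes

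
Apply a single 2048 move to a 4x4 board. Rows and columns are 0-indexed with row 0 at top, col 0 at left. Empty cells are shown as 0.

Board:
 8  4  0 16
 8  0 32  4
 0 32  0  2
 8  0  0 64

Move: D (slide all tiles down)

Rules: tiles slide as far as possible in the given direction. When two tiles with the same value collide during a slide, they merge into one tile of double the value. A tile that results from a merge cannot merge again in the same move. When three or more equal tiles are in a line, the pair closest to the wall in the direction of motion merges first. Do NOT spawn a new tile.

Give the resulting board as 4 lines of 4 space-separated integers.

Answer:  0  0  0 16
 0  0  0  4
 8  4  0  2
16 32 32 64

Derivation:
Slide down:
col 0: [8, 8, 0, 8] -> [0, 0, 8, 16]
col 1: [4, 0, 32, 0] -> [0, 0, 4, 32]
col 2: [0, 32, 0, 0] -> [0, 0, 0, 32]
col 3: [16, 4, 2, 64] -> [16, 4, 2, 64]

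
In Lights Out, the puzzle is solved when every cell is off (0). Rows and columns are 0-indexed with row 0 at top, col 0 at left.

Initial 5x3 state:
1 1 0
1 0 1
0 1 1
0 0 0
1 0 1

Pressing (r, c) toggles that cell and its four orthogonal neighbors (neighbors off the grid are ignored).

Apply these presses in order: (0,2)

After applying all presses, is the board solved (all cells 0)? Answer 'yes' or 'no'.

After press 1 at (0,2):
1 0 1
1 0 0
0 1 1
0 0 0
1 0 1

Lights still on: 7

Answer: no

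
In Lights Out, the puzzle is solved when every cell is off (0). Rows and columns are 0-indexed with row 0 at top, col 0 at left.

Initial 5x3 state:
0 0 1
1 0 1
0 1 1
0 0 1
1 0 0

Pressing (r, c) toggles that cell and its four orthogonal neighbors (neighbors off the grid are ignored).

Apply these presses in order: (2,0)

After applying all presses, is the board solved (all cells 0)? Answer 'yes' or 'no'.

After press 1 at (2,0):
0 0 1
0 0 1
1 0 1
1 0 1
1 0 0

Lights still on: 7

Answer: no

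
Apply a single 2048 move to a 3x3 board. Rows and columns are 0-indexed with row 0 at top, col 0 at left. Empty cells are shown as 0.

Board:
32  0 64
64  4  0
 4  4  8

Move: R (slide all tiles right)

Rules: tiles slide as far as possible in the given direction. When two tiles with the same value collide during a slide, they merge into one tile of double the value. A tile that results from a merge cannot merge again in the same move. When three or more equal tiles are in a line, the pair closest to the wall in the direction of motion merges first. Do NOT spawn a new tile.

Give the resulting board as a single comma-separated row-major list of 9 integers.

Slide right:
row 0: [32, 0, 64] -> [0, 32, 64]
row 1: [64, 4, 0] -> [0, 64, 4]
row 2: [4, 4, 8] -> [0, 8, 8]

Answer: 0, 32, 64, 0, 64, 4, 0, 8, 8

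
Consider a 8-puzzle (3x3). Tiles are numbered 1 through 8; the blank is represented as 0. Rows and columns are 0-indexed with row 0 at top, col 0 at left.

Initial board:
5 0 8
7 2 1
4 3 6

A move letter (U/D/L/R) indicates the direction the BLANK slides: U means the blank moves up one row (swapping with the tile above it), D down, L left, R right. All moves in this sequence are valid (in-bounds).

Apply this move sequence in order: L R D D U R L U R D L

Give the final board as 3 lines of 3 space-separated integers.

After move 1 (L):
0 5 8
7 2 1
4 3 6

After move 2 (R):
5 0 8
7 2 1
4 3 6

After move 3 (D):
5 2 8
7 0 1
4 3 6

After move 4 (D):
5 2 8
7 3 1
4 0 6

After move 5 (U):
5 2 8
7 0 1
4 3 6

After move 6 (R):
5 2 8
7 1 0
4 3 6

After move 7 (L):
5 2 8
7 0 1
4 3 6

After move 8 (U):
5 0 8
7 2 1
4 3 6

After move 9 (R):
5 8 0
7 2 1
4 3 6

After move 10 (D):
5 8 1
7 2 0
4 3 6

After move 11 (L):
5 8 1
7 0 2
4 3 6

Answer: 5 8 1
7 0 2
4 3 6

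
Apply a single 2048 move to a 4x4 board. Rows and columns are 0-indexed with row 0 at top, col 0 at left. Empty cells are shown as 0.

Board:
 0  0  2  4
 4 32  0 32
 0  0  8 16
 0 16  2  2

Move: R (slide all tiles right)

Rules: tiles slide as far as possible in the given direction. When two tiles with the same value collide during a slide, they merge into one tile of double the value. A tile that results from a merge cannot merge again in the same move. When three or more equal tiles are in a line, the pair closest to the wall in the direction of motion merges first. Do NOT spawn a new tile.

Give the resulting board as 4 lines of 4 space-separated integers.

Answer:  0  0  2  4
 0  0  4 64
 0  0  8 16
 0  0 16  4

Derivation:
Slide right:
row 0: [0, 0, 2, 4] -> [0, 0, 2, 4]
row 1: [4, 32, 0, 32] -> [0, 0, 4, 64]
row 2: [0, 0, 8, 16] -> [0, 0, 8, 16]
row 3: [0, 16, 2, 2] -> [0, 0, 16, 4]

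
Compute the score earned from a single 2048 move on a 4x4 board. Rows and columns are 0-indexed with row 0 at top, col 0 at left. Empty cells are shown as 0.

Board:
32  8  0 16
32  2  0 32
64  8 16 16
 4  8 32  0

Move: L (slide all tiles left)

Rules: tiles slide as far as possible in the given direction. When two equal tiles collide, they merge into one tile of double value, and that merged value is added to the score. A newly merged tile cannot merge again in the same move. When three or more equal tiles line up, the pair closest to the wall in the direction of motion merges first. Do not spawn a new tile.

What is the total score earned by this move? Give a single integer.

Answer: 32

Derivation:
Slide left:
row 0: [32, 8, 0, 16] -> [32, 8, 16, 0]  score +0 (running 0)
row 1: [32, 2, 0, 32] -> [32, 2, 32, 0]  score +0 (running 0)
row 2: [64, 8, 16, 16] -> [64, 8, 32, 0]  score +32 (running 32)
row 3: [4, 8, 32, 0] -> [4, 8, 32, 0]  score +0 (running 32)
Board after move:
32  8 16  0
32  2 32  0
64  8 32  0
 4  8 32  0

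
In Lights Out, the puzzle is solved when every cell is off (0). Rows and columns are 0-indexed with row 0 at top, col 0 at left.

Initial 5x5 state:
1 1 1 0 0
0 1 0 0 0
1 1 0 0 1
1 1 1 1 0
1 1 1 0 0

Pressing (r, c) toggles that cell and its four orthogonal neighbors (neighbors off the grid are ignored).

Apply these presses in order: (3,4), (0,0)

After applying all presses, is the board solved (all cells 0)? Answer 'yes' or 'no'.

After press 1 at (3,4):
1 1 1 0 0
0 1 0 0 0
1 1 0 0 0
1 1 1 0 1
1 1 1 0 1

After press 2 at (0,0):
0 0 1 0 0
1 1 0 0 0
1 1 0 0 0
1 1 1 0 1
1 1 1 0 1

Lights still on: 13

Answer: no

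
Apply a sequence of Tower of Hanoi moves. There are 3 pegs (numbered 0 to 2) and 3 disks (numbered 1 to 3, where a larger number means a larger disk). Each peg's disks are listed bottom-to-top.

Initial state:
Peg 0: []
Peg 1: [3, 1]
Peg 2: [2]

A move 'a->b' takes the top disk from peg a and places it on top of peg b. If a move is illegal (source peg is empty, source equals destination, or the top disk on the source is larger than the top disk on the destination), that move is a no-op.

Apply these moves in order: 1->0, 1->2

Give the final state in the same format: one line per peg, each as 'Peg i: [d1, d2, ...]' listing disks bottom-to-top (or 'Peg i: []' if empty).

Answer: Peg 0: [1]
Peg 1: [3]
Peg 2: [2]

Derivation:
After move 1 (1->0):
Peg 0: [1]
Peg 1: [3]
Peg 2: [2]

After move 2 (1->2):
Peg 0: [1]
Peg 1: [3]
Peg 2: [2]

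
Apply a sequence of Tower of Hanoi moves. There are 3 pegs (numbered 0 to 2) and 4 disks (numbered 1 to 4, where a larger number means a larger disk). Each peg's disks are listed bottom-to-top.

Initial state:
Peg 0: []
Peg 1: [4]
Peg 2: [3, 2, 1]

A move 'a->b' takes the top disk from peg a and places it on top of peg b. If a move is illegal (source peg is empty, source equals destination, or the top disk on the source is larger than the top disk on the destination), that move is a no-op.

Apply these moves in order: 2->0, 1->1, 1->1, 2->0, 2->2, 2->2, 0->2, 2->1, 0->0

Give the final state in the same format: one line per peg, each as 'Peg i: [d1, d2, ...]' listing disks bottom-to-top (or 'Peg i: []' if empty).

Answer: Peg 0: []
Peg 1: [4, 1]
Peg 2: [3, 2]

Derivation:
After move 1 (2->0):
Peg 0: [1]
Peg 1: [4]
Peg 2: [3, 2]

After move 2 (1->1):
Peg 0: [1]
Peg 1: [4]
Peg 2: [3, 2]

After move 3 (1->1):
Peg 0: [1]
Peg 1: [4]
Peg 2: [3, 2]

After move 4 (2->0):
Peg 0: [1]
Peg 1: [4]
Peg 2: [3, 2]

After move 5 (2->2):
Peg 0: [1]
Peg 1: [4]
Peg 2: [3, 2]

After move 6 (2->2):
Peg 0: [1]
Peg 1: [4]
Peg 2: [3, 2]

After move 7 (0->2):
Peg 0: []
Peg 1: [4]
Peg 2: [3, 2, 1]

After move 8 (2->1):
Peg 0: []
Peg 1: [4, 1]
Peg 2: [3, 2]

After move 9 (0->0):
Peg 0: []
Peg 1: [4, 1]
Peg 2: [3, 2]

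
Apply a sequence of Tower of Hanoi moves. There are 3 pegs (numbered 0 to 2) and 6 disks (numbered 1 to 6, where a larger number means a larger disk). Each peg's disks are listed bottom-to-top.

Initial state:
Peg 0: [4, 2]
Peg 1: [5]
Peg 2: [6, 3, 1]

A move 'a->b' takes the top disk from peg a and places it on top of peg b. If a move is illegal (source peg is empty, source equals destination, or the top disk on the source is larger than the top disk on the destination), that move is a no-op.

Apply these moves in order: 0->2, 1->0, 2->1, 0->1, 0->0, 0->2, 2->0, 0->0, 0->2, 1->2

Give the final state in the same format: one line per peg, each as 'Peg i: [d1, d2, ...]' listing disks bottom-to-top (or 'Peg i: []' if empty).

After move 1 (0->2):
Peg 0: [4, 2]
Peg 1: [5]
Peg 2: [6, 3, 1]

After move 2 (1->0):
Peg 0: [4, 2]
Peg 1: [5]
Peg 2: [6, 3, 1]

After move 3 (2->1):
Peg 0: [4, 2]
Peg 1: [5, 1]
Peg 2: [6, 3]

After move 4 (0->1):
Peg 0: [4, 2]
Peg 1: [5, 1]
Peg 2: [6, 3]

After move 5 (0->0):
Peg 0: [4, 2]
Peg 1: [5, 1]
Peg 2: [6, 3]

After move 6 (0->2):
Peg 0: [4]
Peg 1: [5, 1]
Peg 2: [6, 3, 2]

After move 7 (2->0):
Peg 0: [4, 2]
Peg 1: [5, 1]
Peg 2: [6, 3]

After move 8 (0->0):
Peg 0: [4, 2]
Peg 1: [5, 1]
Peg 2: [6, 3]

After move 9 (0->2):
Peg 0: [4]
Peg 1: [5, 1]
Peg 2: [6, 3, 2]

After move 10 (1->2):
Peg 0: [4]
Peg 1: [5]
Peg 2: [6, 3, 2, 1]

Answer: Peg 0: [4]
Peg 1: [5]
Peg 2: [6, 3, 2, 1]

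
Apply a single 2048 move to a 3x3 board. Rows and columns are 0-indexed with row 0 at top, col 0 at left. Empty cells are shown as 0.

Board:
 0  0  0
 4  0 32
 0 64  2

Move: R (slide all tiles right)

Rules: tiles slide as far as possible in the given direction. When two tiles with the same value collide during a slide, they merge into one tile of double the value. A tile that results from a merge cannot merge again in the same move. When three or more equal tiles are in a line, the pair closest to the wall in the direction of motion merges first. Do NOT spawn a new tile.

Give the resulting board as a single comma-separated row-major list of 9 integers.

Answer: 0, 0, 0, 0, 4, 32, 0, 64, 2

Derivation:
Slide right:
row 0: [0, 0, 0] -> [0, 0, 0]
row 1: [4, 0, 32] -> [0, 4, 32]
row 2: [0, 64, 2] -> [0, 64, 2]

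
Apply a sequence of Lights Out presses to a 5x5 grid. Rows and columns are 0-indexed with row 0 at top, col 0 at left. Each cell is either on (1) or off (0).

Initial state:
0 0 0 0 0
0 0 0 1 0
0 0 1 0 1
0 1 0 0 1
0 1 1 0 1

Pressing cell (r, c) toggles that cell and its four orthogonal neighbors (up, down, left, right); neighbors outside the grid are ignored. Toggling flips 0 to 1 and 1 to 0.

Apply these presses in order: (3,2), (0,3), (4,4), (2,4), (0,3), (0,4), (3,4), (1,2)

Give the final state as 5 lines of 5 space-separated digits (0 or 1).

After press 1 at (3,2):
0 0 0 0 0
0 0 0 1 0
0 0 0 0 1
0 0 1 1 1
0 1 0 0 1

After press 2 at (0,3):
0 0 1 1 1
0 0 0 0 0
0 0 0 0 1
0 0 1 1 1
0 1 0 0 1

After press 3 at (4,4):
0 0 1 1 1
0 0 0 0 0
0 0 0 0 1
0 0 1 1 0
0 1 0 1 0

After press 4 at (2,4):
0 0 1 1 1
0 0 0 0 1
0 0 0 1 0
0 0 1 1 1
0 1 0 1 0

After press 5 at (0,3):
0 0 0 0 0
0 0 0 1 1
0 0 0 1 0
0 0 1 1 1
0 1 0 1 0

After press 6 at (0,4):
0 0 0 1 1
0 0 0 1 0
0 0 0 1 0
0 0 1 1 1
0 1 0 1 0

After press 7 at (3,4):
0 0 0 1 1
0 0 0 1 0
0 0 0 1 1
0 0 1 0 0
0 1 0 1 1

After press 8 at (1,2):
0 0 1 1 1
0 1 1 0 0
0 0 1 1 1
0 0 1 0 0
0 1 0 1 1

Answer: 0 0 1 1 1
0 1 1 0 0
0 0 1 1 1
0 0 1 0 0
0 1 0 1 1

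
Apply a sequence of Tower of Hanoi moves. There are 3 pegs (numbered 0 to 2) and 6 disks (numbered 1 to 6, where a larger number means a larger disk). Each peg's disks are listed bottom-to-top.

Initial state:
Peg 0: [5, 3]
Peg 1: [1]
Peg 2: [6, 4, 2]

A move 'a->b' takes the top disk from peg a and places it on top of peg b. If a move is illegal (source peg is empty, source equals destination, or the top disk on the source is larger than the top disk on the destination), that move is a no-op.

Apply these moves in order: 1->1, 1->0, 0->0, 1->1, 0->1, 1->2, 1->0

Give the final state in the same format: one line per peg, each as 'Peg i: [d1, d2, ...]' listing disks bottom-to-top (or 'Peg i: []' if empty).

Answer: Peg 0: [5, 3]
Peg 1: []
Peg 2: [6, 4, 2, 1]

Derivation:
After move 1 (1->1):
Peg 0: [5, 3]
Peg 1: [1]
Peg 2: [6, 4, 2]

After move 2 (1->0):
Peg 0: [5, 3, 1]
Peg 1: []
Peg 2: [6, 4, 2]

After move 3 (0->0):
Peg 0: [5, 3, 1]
Peg 1: []
Peg 2: [6, 4, 2]

After move 4 (1->1):
Peg 0: [5, 3, 1]
Peg 1: []
Peg 2: [6, 4, 2]

After move 5 (0->1):
Peg 0: [5, 3]
Peg 1: [1]
Peg 2: [6, 4, 2]

After move 6 (1->2):
Peg 0: [5, 3]
Peg 1: []
Peg 2: [6, 4, 2, 1]

After move 7 (1->0):
Peg 0: [5, 3]
Peg 1: []
Peg 2: [6, 4, 2, 1]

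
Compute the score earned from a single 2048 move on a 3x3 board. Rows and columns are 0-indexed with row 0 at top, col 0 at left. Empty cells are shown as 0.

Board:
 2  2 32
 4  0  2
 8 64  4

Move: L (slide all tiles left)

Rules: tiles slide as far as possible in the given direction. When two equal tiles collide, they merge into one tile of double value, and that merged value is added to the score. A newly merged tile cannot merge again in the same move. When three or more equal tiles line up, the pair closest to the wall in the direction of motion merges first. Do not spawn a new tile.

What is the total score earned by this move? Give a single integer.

Slide left:
row 0: [2, 2, 32] -> [4, 32, 0]  score +4 (running 4)
row 1: [4, 0, 2] -> [4, 2, 0]  score +0 (running 4)
row 2: [8, 64, 4] -> [8, 64, 4]  score +0 (running 4)
Board after move:
 4 32  0
 4  2  0
 8 64  4

Answer: 4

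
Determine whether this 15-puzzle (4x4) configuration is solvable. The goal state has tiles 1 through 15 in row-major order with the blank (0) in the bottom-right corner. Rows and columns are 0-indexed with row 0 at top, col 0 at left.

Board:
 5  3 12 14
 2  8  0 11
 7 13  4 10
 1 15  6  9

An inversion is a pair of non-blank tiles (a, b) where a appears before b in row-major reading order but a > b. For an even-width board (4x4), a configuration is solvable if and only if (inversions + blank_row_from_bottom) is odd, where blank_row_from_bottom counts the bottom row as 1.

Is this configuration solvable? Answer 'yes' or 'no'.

Answer: yes

Derivation:
Inversions: 50
Blank is in row 1 (0-indexed from top), which is row 3 counting from the bottom (bottom = 1).
50 + 3 = 53, which is odd, so the puzzle is solvable.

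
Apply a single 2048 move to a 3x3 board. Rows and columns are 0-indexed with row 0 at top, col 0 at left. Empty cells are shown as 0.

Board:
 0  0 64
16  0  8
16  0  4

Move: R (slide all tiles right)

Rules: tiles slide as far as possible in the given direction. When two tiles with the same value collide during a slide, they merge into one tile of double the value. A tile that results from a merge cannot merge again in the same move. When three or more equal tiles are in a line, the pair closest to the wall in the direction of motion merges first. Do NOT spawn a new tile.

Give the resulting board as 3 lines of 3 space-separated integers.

Answer:  0  0 64
 0 16  8
 0 16  4

Derivation:
Slide right:
row 0: [0, 0, 64] -> [0, 0, 64]
row 1: [16, 0, 8] -> [0, 16, 8]
row 2: [16, 0, 4] -> [0, 16, 4]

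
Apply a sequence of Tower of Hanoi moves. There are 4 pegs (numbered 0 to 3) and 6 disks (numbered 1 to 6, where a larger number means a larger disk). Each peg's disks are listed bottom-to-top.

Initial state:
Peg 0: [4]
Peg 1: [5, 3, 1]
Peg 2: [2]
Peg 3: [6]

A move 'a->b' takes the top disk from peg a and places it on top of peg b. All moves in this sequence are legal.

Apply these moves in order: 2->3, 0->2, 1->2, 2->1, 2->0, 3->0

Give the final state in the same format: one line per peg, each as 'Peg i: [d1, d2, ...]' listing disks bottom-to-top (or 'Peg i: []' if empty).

Answer: Peg 0: [4, 2]
Peg 1: [5, 3, 1]
Peg 2: []
Peg 3: [6]

Derivation:
After move 1 (2->3):
Peg 0: [4]
Peg 1: [5, 3, 1]
Peg 2: []
Peg 3: [6, 2]

After move 2 (0->2):
Peg 0: []
Peg 1: [5, 3, 1]
Peg 2: [4]
Peg 3: [6, 2]

After move 3 (1->2):
Peg 0: []
Peg 1: [5, 3]
Peg 2: [4, 1]
Peg 3: [6, 2]

After move 4 (2->1):
Peg 0: []
Peg 1: [5, 3, 1]
Peg 2: [4]
Peg 3: [6, 2]

After move 5 (2->0):
Peg 0: [4]
Peg 1: [5, 3, 1]
Peg 2: []
Peg 3: [6, 2]

After move 6 (3->0):
Peg 0: [4, 2]
Peg 1: [5, 3, 1]
Peg 2: []
Peg 3: [6]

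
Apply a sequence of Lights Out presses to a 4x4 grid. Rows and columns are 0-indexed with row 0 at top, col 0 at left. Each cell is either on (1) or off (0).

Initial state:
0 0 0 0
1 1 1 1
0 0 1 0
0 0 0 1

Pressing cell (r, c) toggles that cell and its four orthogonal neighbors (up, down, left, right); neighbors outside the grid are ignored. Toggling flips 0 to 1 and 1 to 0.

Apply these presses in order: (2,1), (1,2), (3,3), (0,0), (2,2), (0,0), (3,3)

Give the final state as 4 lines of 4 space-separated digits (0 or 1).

After press 1 at (2,1):
0 0 0 0
1 0 1 1
1 1 0 0
0 1 0 1

After press 2 at (1,2):
0 0 1 0
1 1 0 0
1 1 1 0
0 1 0 1

After press 3 at (3,3):
0 0 1 0
1 1 0 0
1 1 1 1
0 1 1 0

After press 4 at (0,0):
1 1 1 0
0 1 0 0
1 1 1 1
0 1 1 0

After press 5 at (2,2):
1 1 1 0
0 1 1 0
1 0 0 0
0 1 0 0

After press 6 at (0,0):
0 0 1 0
1 1 1 0
1 0 0 0
0 1 0 0

After press 7 at (3,3):
0 0 1 0
1 1 1 0
1 0 0 1
0 1 1 1

Answer: 0 0 1 0
1 1 1 0
1 0 0 1
0 1 1 1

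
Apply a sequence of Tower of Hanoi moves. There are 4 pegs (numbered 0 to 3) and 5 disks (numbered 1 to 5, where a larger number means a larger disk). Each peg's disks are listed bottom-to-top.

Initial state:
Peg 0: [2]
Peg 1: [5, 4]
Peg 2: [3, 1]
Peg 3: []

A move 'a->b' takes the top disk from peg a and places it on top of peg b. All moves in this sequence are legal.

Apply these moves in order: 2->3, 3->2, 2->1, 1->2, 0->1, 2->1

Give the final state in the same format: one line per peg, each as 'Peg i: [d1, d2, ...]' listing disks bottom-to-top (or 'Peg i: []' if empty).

After move 1 (2->3):
Peg 0: [2]
Peg 1: [5, 4]
Peg 2: [3]
Peg 3: [1]

After move 2 (3->2):
Peg 0: [2]
Peg 1: [5, 4]
Peg 2: [3, 1]
Peg 3: []

After move 3 (2->1):
Peg 0: [2]
Peg 1: [5, 4, 1]
Peg 2: [3]
Peg 3: []

After move 4 (1->2):
Peg 0: [2]
Peg 1: [5, 4]
Peg 2: [3, 1]
Peg 3: []

After move 5 (0->1):
Peg 0: []
Peg 1: [5, 4, 2]
Peg 2: [3, 1]
Peg 3: []

After move 6 (2->1):
Peg 0: []
Peg 1: [5, 4, 2, 1]
Peg 2: [3]
Peg 3: []

Answer: Peg 0: []
Peg 1: [5, 4, 2, 1]
Peg 2: [3]
Peg 3: []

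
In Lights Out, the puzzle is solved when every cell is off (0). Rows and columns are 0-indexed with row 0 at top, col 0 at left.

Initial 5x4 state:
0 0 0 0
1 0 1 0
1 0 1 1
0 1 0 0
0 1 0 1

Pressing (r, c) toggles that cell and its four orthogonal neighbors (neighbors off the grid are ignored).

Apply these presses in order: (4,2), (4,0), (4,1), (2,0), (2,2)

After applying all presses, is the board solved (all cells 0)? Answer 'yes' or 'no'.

Answer: yes

Derivation:
After press 1 at (4,2):
0 0 0 0
1 0 1 0
1 0 1 1
0 1 1 0
0 0 1 0

After press 2 at (4,0):
0 0 0 0
1 0 1 0
1 0 1 1
1 1 1 0
1 1 1 0

After press 3 at (4,1):
0 0 0 0
1 0 1 0
1 0 1 1
1 0 1 0
0 0 0 0

After press 4 at (2,0):
0 0 0 0
0 0 1 0
0 1 1 1
0 0 1 0
0 0 0 0

After press 5 at (2,2):
0 0 0 0
0 0 0 0
0 0 0 0
0 0 0 0
0 0 0 0

Lights still on: 0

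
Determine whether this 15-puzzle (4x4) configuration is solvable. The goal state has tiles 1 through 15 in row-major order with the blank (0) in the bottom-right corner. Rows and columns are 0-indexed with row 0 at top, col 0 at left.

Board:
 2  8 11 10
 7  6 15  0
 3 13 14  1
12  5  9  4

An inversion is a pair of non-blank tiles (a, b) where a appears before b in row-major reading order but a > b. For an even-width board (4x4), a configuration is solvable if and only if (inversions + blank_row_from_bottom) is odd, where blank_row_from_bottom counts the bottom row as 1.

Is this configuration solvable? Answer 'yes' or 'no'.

Inversions: 55
Blank is in row 1 (0-indexed from top), which is row 3 counting from the bottom (bottom = 1).
55 + 3 = 58, which is even, so the puzzle is not solvable.

Answer: no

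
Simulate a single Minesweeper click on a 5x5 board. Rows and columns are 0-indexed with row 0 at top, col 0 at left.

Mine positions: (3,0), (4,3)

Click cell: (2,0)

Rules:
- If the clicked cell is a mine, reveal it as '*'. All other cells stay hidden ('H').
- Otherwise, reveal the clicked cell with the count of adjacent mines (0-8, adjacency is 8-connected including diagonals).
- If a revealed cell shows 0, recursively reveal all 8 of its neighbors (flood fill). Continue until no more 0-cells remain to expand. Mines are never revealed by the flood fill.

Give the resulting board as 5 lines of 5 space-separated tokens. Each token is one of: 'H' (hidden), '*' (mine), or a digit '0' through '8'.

H H H H H
H H H H H
1 H H H H
H H H H H
H H H H H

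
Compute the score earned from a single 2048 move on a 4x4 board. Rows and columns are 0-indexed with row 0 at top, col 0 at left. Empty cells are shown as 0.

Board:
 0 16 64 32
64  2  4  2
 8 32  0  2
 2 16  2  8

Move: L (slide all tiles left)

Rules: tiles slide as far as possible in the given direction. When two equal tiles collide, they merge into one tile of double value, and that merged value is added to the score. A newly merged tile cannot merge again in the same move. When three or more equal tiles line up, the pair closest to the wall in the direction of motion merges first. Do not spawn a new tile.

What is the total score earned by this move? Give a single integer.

Slide left:
row 0: [0, 16, 64, 32] -> [16, 64, 32, 0]  score +0 (running 0)
row 1: [64, 2, 4, 2] -> [64, 2, 4, 2]  score +0 (running 0)
row 2: [8, 32, 0, 2] -> [8, 32, 2, 0]  score +0 (running 0)
row 3: [2, 16, 2, 8] -> [2, 16, 2, 8]  score +0 (running 0)
Board after move:
16 64 32  0
64  2  4  2
 8 32  2  0
 2 16  2  8

Answer: 0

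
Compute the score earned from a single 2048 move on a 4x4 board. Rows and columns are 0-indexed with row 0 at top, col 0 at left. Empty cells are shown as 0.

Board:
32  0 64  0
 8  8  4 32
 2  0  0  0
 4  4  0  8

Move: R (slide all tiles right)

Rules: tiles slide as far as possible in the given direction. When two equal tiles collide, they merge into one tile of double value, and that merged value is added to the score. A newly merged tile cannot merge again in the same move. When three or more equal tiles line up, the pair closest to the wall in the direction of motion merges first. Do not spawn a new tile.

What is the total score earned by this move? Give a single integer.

Answer: 24

Derivation:
Slide right:
row 0: [32, 0, 64, 0] -> [0, 0, 32, 64]  score +0 (running 0)
row 1: [8, 8, 4, 32] -> [0, 16, 4, 32]  score +16 (running 16)
row 2: [2, 0, 0, 0] -> [0, 0, 0, 2]  score +0 (running 16)
row 3: [4, 4, 0, 8] -> [0, 0, 8, 8]  score +8 (running 24)
Board after move:
 0  0 32 64
 0 16  4 32
 0  0  0  2
 0  0  8  8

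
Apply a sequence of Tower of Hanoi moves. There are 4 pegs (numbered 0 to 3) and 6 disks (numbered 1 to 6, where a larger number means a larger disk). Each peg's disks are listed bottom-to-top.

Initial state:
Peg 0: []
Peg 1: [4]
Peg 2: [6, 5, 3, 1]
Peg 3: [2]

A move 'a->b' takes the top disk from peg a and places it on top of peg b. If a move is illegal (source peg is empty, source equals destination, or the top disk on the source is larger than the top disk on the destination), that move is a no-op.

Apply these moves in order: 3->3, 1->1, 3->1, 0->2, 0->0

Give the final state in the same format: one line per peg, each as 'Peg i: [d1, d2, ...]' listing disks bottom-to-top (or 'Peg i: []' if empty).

Answer: Peg 0: []
Peg 1: [4, 2]
Peg 2: [6, 5, 3, 1]
Peg 3: []

Derivation:
After move 1 (3->3):
Peg 0: []
Peg 1: [4]
Peg 2: [6, 5, 3, 1]
Peg 3: [2]

After move 2 (1->1):
Peg 0: []
Peg 1: [4]
Peg 2: [6, 5, 3, 1]
Peg 3: [2]

After move 3 (3->1):
Peg 0: []
Peg 1: [4, 2]
Peg 2: [6, 5, 3, 1]
Peg 3: []

After move 4 (0->2):
Peg 0: []
Peg 1: [4, 2]
Peg 2: [6, 5, 3, 1]
Peg 3: []

After move 5 (0->0):
Peg 0: []
Peg 1: [4, 2]
Peg 2: [6, 5, 3, 1]
Peg 3: []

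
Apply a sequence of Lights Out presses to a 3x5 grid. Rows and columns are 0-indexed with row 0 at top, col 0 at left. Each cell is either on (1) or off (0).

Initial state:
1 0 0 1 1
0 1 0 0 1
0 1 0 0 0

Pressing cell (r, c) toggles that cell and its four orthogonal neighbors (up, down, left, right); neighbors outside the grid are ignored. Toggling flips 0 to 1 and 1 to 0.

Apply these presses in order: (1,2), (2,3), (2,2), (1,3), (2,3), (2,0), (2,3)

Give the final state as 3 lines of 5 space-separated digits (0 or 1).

Answer: 1 0 1 0 1
1 0 1 1 0
1 1 1 1 1

Derivation:
After press 1 at (1,2):
1 0 1 1 1
0 0 1 1 1
0 1 1 0 0

After press 2 at (2,3):
1 0 1 1 1
0 0 1 0 1
0 1 0 1 1

After press 3 at (2,2):
1 0 1 1 1
0 0 0 0 1
0 0 1 0 1

After press 4 at (1,3):
1 0 1 0 1
0 0 1 1 0
0 0 1 1 1

After press 5 at (2,3):
1 0 1 0 1
0 0 1 0 0
0 0 0 0 0

After press 6 at (2,0):
1 0 1 0 1
1 0 1 0 0
1 1 0 0 0

After press 7 at (2,3):
1 0 1 0 1
1 0 1 1 0
1 1 1 1 1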